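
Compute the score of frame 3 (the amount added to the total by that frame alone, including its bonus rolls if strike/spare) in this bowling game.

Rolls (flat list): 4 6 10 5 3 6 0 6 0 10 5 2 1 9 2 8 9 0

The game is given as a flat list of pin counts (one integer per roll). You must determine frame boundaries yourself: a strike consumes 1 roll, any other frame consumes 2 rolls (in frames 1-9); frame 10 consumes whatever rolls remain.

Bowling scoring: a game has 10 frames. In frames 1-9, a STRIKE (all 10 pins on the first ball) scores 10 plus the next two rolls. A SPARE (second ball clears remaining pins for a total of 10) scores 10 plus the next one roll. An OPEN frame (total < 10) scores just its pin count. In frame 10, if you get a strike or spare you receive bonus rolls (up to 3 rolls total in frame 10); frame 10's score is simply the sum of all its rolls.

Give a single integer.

Answer: 8

Derivation:
Frame 1: SPARE (4+6=10). 10 + next roll (10) = 20. Cumulative: 20
Frame 2: STRIKE. 10 + next two rolls (5+3) = 18. Cumulative: 38
Frame 3: OPEN (5+3=8). Cumulative: 46
Frame 4: OPEN (6+0=6). Cumulative: 52
Frame 5: OPEN (6+0=6). Cumulative: 58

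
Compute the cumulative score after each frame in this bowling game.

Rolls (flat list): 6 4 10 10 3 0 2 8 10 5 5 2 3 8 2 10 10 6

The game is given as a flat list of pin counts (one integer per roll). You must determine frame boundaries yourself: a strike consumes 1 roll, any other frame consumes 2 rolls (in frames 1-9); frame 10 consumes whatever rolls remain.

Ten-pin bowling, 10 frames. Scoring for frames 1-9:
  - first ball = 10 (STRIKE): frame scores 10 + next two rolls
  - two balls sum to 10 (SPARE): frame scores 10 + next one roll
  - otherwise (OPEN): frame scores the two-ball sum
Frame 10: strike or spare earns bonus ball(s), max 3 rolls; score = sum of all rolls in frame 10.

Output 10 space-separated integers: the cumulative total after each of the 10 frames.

Answer: 20 43 56 59 79 99 111 116 136 162

Derivation:
Frame 1: SPARE (6+4=10). 10 + next roll (10) = 20. Cumulative: 20
Frame 2: STRIKE. 10 + next two rolls (10+3) = 23. Cumulative: 43
Frame 3: STRIKE. 10 + next two rolls (3+0) = 13. Cumulative: 56
Frame 4: OPEN (3+0=3). Cumulative: 59
Frame 5: SPARE (2+8=10). 10 + next roll (10) = 20. Cumulative: 79
Frame 6: STRIKE. 10 + next two rolls (5+5) = 20. Cumulative: 99
Frame 7: SPARE (5+5=10). 10 + next roll (2) = 12. Cumulative: 111
Frame 8: OPEN (2+3=5). Cumulative: 116
Frame 9: SPARE (8+2=10). 10 + next roll (10) = 20. Cumulative: 136
Frame 10: STRIKE. Sum of all frame-10 rolls (10+10+6) = 26. Cumulative: 162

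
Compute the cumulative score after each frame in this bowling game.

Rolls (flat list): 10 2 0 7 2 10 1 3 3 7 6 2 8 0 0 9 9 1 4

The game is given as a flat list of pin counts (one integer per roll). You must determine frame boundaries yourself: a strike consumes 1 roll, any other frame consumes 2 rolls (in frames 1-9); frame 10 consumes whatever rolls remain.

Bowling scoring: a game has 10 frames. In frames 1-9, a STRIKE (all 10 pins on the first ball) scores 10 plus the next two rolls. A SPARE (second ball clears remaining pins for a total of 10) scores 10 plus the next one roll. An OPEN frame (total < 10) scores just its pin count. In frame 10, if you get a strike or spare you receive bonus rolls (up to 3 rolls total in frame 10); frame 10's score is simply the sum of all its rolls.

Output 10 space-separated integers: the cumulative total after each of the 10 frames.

Answer: 12 14 23 37 41 57 65 73 82 96

Derivation:
Frame 1: STRIKE. 10 + next two rolls (2+0) = 12. Cumulative: 12
Frame 2: OPEN (2+0=2). Cumulative: 14
Frame 3: OPEN (7+2=9). Cumulative: 23
Frame 4: STRIKE. 10 + next two rolls (1+3) = 14. Cumulative: 37
Frame 5: OPEN (1+3=4). Cumulative: 41
Frame 6: SPARE (3+7=10). 10 + next roll (6) = 16. Cumulative: 57
Frame 7: OPEN (6+2=8). Cumulative: 65
Frame 8: OPEN (8+0=8). Cumulative: 73
Frame 9: OPEN (0+9=9). Cumulative: 82
Frame 10: SPARE. Sum of all frame-10 rolls (9+1+4) = 14. Cumulative: 96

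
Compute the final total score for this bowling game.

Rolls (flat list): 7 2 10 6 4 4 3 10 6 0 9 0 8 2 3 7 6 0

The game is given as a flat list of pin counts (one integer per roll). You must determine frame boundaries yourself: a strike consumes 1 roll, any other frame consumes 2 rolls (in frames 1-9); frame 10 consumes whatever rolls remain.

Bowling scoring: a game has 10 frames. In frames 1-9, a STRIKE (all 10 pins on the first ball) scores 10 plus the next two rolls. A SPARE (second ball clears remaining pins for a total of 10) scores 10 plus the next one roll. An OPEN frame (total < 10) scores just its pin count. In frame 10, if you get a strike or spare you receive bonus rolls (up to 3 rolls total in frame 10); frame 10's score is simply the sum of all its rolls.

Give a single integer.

Answer: 116

Derivation:
Frame 1: OPEN (7+2=9). Cumulative: 9
Frame 2: STRIKE. 10 + next two rolls (6+4) = 20. Cumulative: 29
Frame 3: SPARE (6+4=10). 10 + next roll (4) = 14. Cumulative: 43
Frame 4: OPEN (4+3=7). Cumulative: 50
Frame 5: STRIKE. 10 + next two rolls (6+0) = 16. Cumulative: 66
Frame 6: OPEN (6+0=6). Cumulative: 72
Frame 7: OPEN (9+0=9). Cumulative: 81
Frame 8: SPARE (8+2=10). 10 + next roll (3) = 13. Cumulative: 94
Frame 9: SPARE (3+7=10). 10 + next roll (6) = 16. Cumulative: 110
Frame 10: OPEN. Sum of all frame-10 rolls (6+0) = 6. Cumulative: 116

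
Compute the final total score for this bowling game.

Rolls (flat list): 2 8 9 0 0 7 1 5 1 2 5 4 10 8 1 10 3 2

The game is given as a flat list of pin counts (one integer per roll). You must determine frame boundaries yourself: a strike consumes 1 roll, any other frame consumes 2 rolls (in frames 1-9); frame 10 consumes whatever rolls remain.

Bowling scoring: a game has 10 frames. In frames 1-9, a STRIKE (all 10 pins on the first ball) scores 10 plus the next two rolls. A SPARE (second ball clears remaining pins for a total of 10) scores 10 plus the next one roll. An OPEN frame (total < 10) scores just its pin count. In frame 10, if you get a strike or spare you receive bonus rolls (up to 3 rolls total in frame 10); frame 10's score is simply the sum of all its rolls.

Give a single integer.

Answer: 101

Derivation:
Frame 1: SPARE (2+8=10). 10 + next roll (9) = 19. Cumulative: 19
Frame 2: OPEN (9+0=9). Cumulative: 28
Frame 3: OPEN (0+7=7). Cumulative: 35
Frame 4: OPEN (1+5=6). Cumulative: 41
Frame 5: OPEN (1+2=3). Cumulative: 44
Frame 6: OPEN (5+4=9). Cumulative: 53
Frame 7: STRIKE. 10 + next two rolls (8+1) = 19. Cumulative: 72
Frame 8: OPEN (8+1=9). Cumulative: 81
Frame 9: STRIKE. 10 + next two rolls (3+2) = 15. Cumulative: 96
Frame 10: OPEN. Sum of all frame-10 rolls (3+2) = 5. Cumulative: 101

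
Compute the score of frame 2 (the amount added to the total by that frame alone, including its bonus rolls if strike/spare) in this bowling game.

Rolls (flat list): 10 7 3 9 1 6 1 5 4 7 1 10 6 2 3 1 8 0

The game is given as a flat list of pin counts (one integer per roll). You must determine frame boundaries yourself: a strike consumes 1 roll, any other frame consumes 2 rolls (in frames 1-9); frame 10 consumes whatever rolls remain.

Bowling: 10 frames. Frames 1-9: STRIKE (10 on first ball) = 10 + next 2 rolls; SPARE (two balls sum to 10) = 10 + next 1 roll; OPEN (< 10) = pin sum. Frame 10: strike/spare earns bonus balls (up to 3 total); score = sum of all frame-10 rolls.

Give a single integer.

Frame 1: STRIKE. 10 + next two rolls (7+3) = 20. Cumulative: 20
Frame 2: SPARE (7+3=10). 10 + next roll (9) = 19. Cumulative: 39
Frame 3: SPARE (9+1=10). 10 + next roll (6) = 16. Cumulative: 55
Frame 4: OPEN (6+1=7). Cumulative: 62

Answer: 19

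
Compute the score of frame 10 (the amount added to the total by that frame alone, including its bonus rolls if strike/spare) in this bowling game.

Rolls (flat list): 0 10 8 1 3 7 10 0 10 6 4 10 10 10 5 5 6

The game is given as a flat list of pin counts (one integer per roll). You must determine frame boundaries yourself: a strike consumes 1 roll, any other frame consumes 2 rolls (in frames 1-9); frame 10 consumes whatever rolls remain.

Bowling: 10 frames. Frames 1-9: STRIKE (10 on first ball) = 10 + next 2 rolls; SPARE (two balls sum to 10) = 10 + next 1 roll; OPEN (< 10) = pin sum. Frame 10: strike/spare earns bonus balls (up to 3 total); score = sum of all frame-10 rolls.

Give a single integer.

Answer: 16

Derivation:
Frame 1: SPARE (0+10=10). 10 + next roll (8) = 18. Cumulative: 18
Frame 2: OPEN (8+1=9). Cumulative: 27
Frame 3: SPARE (3+7=10). 10 + next roll (10) = 20. Cumulative: 47
Frame 4: STRIKE. 10 + next two rolls (0+10) = 20. Cumulative: 67
Frame 5: SPARE (0+10=10). 10 + next roll (6) = 16. Cumulative: 83
Frame 6: SPARE (6+4=10). 10 + next roll (10) = 20. Cumulative: 103
Frame 7: STRIKE. 10 + next two rolls (10+10) = 30. Cumulative: 133
Frame 8: STRIKE. 10 + next two rolls (10+5) = 25. Cumulative: 158
Frame 9: STRIKE. 10 + next two rolls (5+5) = 20. Cumulative: 178
Frame 10: SPARE. Sum of all frame-10 rolls (5+5+6) = 16. Cumulative: 194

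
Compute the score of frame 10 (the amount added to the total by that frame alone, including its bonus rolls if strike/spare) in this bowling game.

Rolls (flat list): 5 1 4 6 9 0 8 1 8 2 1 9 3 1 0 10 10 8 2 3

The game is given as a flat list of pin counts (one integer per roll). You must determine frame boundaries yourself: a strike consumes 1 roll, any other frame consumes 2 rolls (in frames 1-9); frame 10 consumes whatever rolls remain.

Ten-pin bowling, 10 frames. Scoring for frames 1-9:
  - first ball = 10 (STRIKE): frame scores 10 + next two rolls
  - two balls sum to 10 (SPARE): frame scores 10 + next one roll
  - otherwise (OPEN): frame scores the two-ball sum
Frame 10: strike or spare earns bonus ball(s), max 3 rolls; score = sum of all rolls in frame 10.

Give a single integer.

Answer: 13

Derivation:
Frame 1: OPEN (5+1=6). Cumulative: 6
Frame 2: SPARE (4+6=10). 10 + next roll (9) = 19. Cumulative: 25
Frame 3: OPEN (9+0=9). Cumulative: 34
Frame 4: OPEN (8+1=9). Cumulative: 43
Frame 5: SPARE (8+2=10). 10 + next roll (1) = 11. Cumulative: 54
Frame 6: SPARE (1+9=10). 10 + next roll (3) = 13. Cumulative: 67
Frame 7: OPEN (3+1=4). Cumulative: 71
Frame 8: SPARE (0+10=10). 10 + next roll (10) = 20. Cumulative: 91
Frame 9: STRIKE. 10 + next two rolls (8+2) = 20. Cumulative: 111
Frame 10: SPARE. Sum of all frame-10 rolls (8+2+3) = 13. Cumulative: 124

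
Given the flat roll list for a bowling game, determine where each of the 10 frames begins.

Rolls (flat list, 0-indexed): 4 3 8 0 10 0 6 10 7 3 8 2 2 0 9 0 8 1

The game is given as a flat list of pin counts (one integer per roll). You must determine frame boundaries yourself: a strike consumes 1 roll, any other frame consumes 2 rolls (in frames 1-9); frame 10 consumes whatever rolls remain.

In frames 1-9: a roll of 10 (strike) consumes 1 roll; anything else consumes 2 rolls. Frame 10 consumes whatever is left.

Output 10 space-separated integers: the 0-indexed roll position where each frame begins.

Answer: 0 2 4 5 7 8 10 12 14 16

Derivation:
Frame 1 starts at roll index 0: rolls=4,3 (sum=7), consumes 2 rolls
Frame 2 starts at roll index 2: rolls=8,0 (sum=8), consumes 2 rolls
Frame 3 starts at roll index 4: roll=10 (strike), consumes 1 roll
Frame 4 starts at roll index 5: rolls=0,6 (sum=6), consumes 2 rolls
Frame 5 starts at roll index 7: roll=10 (strike), consumes 1 roll
Frame 6 starts at roll index 8: rolls=7,3 (sum=10), consumes 2 rolls
Frame 7 starts at roll index 10: rolls=8,2 (sum=10), consumes 2 rolls
Frame 8 starts at roll index 12: rolls=2,0 (sum=2), consumes 2 rolls
Frame 9 starts at roll index 14: rolls=9,0 (sum=9), consumes 2 rolls
Frame 10 starts at roll index 16: 2 remaining rolls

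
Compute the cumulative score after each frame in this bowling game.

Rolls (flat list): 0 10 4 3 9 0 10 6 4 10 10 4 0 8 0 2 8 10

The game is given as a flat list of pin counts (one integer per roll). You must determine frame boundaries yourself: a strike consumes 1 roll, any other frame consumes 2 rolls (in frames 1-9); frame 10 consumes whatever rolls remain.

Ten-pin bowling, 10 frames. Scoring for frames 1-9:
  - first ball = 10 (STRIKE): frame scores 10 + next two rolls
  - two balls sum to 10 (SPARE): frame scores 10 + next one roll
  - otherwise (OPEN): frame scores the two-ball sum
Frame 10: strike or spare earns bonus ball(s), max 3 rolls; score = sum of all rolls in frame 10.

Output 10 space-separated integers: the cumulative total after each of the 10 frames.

Frame 1: SPARE (0+10=10). 10 + next roll (4) = 14. Cumulative: 14
Frame 2: OPEN (4+3=7). Cumulative: 21
Frame 3: OPEN (9+0=9). Cumulative: 30
Frame 4: STRIKE. 10 + next two rolls (6+4) = 20. Cumulative: 50
Frame 5: SPARE (6+4=10). 10 + next roll (10) = 20. Cumulative: 70
Frame 6: STRIKE. 10 + next two rolls (10+4) = 24. Cumulative: 94
Frame 7: STRIKE. 10 + next two rolls (4+0) = 14. Cumulative: 108
Frame 8: OPEN (4+0=4). Cumulative: 112
Frame 9: OPEN (8+0=8). Cumulative: 120
Frame 10: SPARE. Sum of all frame-10 rolls (2+8+10) = 20. Cumulative: 140

Answer: 14 21 30 50 70 94 108 112 120 140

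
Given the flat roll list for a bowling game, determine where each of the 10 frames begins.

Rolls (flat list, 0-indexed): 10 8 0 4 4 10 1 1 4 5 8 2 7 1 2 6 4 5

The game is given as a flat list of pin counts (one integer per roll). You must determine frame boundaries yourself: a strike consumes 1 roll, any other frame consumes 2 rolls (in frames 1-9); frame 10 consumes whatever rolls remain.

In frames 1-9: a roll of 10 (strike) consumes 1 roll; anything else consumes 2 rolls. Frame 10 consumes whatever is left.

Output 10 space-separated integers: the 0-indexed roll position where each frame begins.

Answer: 0 1 3 5 6 8 10 12 14 16

Derivation:
Frame 1 starts at roll index 0: roll=10 (strike), consumes 1 roll
Frame 2 starts at roll index 1: rolls=8,0 (sum=8), consumes 2 rolls
Frame 3 starts at roll index 3: rolls=4,4 (sum=8), consumes 2 rolls
Frame 4 starts at roll index 5: roll=10 (strike), consumes 1 roll
Frame 5 starts at roll index 6: rolls=1,1 (sum=2), consumes 2 rolls
Frame 6 starts at roll index 8: rolls=4,5 (sum=9), consumes 2 rolls
Frame 7 starts at roll index 10: rolls=8,2 (sum=10), consumes 2 rolls
Frame 8 starts at roll index 12: rolls=7,1 (sum=8), consumes 2 rolls
Frame 9 starts at roll index 14: rolls=2,6 (sum=8), consumes 2 rolls
Frame 10 starts at roll index 16: 2 remaining rolls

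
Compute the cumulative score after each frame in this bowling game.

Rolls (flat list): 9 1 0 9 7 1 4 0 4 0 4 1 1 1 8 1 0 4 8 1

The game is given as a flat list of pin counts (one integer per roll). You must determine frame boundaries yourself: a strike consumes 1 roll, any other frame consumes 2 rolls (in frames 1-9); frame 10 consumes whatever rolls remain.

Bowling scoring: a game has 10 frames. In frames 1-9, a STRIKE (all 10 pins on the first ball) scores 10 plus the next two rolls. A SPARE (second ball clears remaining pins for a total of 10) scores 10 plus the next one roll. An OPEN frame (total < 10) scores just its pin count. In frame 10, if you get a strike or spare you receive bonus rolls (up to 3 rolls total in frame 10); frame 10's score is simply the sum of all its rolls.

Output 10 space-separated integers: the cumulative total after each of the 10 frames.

Frame 1: SPARE (9+1=10). 10 + next roll (0) = 10. Cumulative: 10
Frame 2: OPEN (0+9=9). Cumulative: 19
Frame 3: OPEN (7+1=8). Cumulative: 27
Frame 4: OPEN (4+0=4). Cumulative: 31
Frame 5: OPEN (4+0=4). Cumulative: 35
Frame 6: OPEN (4+1=5). Cumulative: 40
Frame 7: OPEN (1+1=2). Cumulative: 42
Frame 8: OPEN (8+1=9). Cumulative: 51
Frame 9: OPEN (0+4=4). Cumulative: 55
Frame 10: OPEN. Sum of all frame-10 rolls (8+1) = 9. Cumulative: 64

Answer: 10 19 27 31 35 40 42 51 55 64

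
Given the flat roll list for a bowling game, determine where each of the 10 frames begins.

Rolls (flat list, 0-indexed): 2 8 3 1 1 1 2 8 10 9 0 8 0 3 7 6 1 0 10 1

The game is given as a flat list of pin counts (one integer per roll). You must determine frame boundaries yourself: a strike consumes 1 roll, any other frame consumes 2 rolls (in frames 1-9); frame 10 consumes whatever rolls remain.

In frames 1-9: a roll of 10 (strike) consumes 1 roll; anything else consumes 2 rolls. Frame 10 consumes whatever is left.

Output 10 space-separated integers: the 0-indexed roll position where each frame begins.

Answer: 0 2 4 6 8 9 11 13 15 17

Derivation:
Frame 1 starts at roll index 0: rolls=2,8 (sum=10), consumes 2 rolls
Frame 2 starts at roll index 2: rolls=3,1 (sum=4), consumes 2 rolls
Frame 3 starts at roll index 4: rolls=1,1 (sum=2), consumes 2 rolls
Frame 4 starts at roll index 6: rolls=2,8 (sum=10), consumes 2 rolls
Frame 5 starts at roll index 8: roll=10 (strike), consumes 1 roll
Frame 6 starts at roll index 9: rolls=9,0 (sum=9), consumes 2 rolls
Frame 7 starts at roll index 11: rolls=8,0 (sum=8), consumes 2 rolls
Frame 8 starts at roll index 13: rolls=3,7 (sum=10), consumes 2 rolls
Frame 9 starts at roll index 15: rolls=6,1 (sum=7), consumes 2 rolls
Frame 10 starts at roll index 17: 3 remaining rolls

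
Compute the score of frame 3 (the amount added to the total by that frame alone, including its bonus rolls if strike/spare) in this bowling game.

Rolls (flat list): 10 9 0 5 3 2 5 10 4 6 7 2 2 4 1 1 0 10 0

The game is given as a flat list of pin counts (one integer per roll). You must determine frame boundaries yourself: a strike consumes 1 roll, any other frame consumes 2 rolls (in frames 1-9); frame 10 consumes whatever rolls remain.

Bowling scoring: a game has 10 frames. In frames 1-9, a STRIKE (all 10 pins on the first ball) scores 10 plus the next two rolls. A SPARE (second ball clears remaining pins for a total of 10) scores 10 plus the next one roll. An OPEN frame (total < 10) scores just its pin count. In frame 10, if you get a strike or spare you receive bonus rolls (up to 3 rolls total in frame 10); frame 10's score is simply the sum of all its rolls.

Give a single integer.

Frame 1: STRIKE. 10 + next two rolls (9+0) = 19. Cumulative: 19
Frame 2: OPEN (9+0=9). Cumulative: 28
Frame 3: OPEN (5+3=8). Cumulative: 36
Frame 4: OPEN (2+5=7). Cumulative: 43
Frame 5: STRIKE. 10 + next two rolls (4+6) = 20. Cumulative: 63

Answer: 8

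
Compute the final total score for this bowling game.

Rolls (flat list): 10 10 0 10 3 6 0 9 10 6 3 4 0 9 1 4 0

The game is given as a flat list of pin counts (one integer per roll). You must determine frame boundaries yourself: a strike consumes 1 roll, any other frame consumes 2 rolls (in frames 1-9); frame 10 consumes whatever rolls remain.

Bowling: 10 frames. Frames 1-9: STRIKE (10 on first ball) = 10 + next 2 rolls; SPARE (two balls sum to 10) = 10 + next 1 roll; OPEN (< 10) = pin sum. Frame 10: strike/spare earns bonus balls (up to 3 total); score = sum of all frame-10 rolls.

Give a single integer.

Frame 1: STRIKE. 10 + next two rolls (10+0) = 20. Cumulative: 20
Frame 2: STRIKE. 10 + next two rolls (0+10) = 20. Cumulative: 40
Frame 3: SPARE (0+10=10). 10 + next roll (3) = 13. Cumulative: 53
Frame 4: OPEN (3+6=9). Cumulative: 62
Frame 5: OPEN (0+9=9). Cumulative: 71
Frame 6: STRIKE. 10 + next two rolls (6+3) = 19. Cumulative: 90
Frame 7: OPEN (6+3=9). Cumulative: 99
Frame 8: OPEN (4+0=4). Cumulative: 103
Frame 9: SPARE (9+1=10). 10 + next roll (4) = 14. Cumulative: 117
Frame 10: OPEN. Sum of all frame-10 rolls (4+0) = 4. Cumulative: 121

Answer: 121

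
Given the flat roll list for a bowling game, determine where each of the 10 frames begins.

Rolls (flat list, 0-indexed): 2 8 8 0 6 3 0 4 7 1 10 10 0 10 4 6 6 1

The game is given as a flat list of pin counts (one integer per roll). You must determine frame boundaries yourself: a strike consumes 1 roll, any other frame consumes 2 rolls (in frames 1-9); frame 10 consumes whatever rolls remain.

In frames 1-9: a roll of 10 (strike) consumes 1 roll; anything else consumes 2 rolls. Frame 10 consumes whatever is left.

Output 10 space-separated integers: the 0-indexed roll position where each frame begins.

Answer: 0 2 4 6 8 10 11 12 14 16

Derivation:
Frame 1 starts at roll index 0: rolls=2,8 (sum=10), consumes 2 rolls
Frame 2 starts at roll index 2: rolls=8,0 (sum=8), consumes 2 rolls
Frame 3 starts at roll index 4: rolls=6,3 (sum=9), consumes 2 rolls
Frame 4 starts at roll index 6: rolls=0,4 (sum=4), consumes 2 rolls
Frame 5 starts at roll index 8: rolls=7,1 (sum=8), consumes 2 rolls
Frame 6 starts at roll index 10: roll=10 (strike), consumes 1 roll
Frame 7 starts at roll index 11: roll=10 (strike), consumes 1 roll
Frame 8 starts at roll index 12: rolls=0,10 (sum=10), consumes 2 rolls
Frame 9 starts at roll index 14: rolls=4,6 (sum=10), consumes 2 rolls
Frame 10 starts at roll index 16: 2 remaining rolls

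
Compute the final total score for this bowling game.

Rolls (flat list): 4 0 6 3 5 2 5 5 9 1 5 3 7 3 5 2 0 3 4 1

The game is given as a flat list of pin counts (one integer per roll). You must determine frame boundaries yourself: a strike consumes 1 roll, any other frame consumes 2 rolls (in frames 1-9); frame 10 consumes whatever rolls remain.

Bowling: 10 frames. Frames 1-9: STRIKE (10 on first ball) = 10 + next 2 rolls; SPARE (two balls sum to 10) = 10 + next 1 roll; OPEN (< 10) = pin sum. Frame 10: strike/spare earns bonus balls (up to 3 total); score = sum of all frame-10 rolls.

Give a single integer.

Answer: 92

Derivation:
Frame 1: OPEN (4+0=4). Cumulative: 4
Frame 2: OPEN (6+3=9). Cumulative: 13
Frame 3: OPEN (5+2=7). Cumulative: 20
Frame 4: SPARE (5+5=10). 10 + next roll (9) = 19. Cumulative: 39
Frame 5: SPARE (9+1=10). 10 + next roll (5) = 15. Cumulative: 54
Frame 6: OPEN (5+3=8). Cumulative: 62
Frame 7: SPARE (7+3=10). 10 + next roll (5) = 15. Cumulative: 77
Frame 8: OPEN (5+2=7). Cumulative: 84
Frame 9: OPEN (0+3=3). Cumulative: 87
Frame 10: OPEN. Sum of all frame-10 rolls (4+1) = 5. Cumulative: 92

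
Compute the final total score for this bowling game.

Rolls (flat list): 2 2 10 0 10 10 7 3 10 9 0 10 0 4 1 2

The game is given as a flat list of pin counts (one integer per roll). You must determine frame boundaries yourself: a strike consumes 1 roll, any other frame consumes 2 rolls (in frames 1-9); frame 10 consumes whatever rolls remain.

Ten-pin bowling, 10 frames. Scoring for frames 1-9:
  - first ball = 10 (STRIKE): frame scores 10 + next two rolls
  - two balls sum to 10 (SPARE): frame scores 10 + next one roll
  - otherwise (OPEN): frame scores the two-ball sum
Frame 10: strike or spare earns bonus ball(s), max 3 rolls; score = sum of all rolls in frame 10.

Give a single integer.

Answer: 133

Derivation:
Frame 1: OPEN (2+2=4). Cumulative: 4
Frame 2: STRIKE. 10 + next two rolls (0+10) = 20. Cumulative: 24
Frame 3: SPARE (0+10=10). 10 + next roll (10) = 20. Cumulative: 44
Frame 4: STRIKE. 10 + next two rolls (7+3) = 20. Cumulative: 64
Frame 5: SPARE (7+3=10). 10 + next roll (10) = 20. Cumulative: 84
Frame 6: STRIKE. 10 + next two rolls (9+0) = 19. Cumulative: 103
Frame 7: OPEN (9+0=9). Cumulative: 112
Frame 8: STRIKE. 10 + next two rolls (0+4) = 14. Cumulative: 126
Frame 9: OPEN (0+4=4). Cumulative: 130
Frame 10: OPEN. Sum of all frame-10 rolls (1+2) = 3. Cumulative: 133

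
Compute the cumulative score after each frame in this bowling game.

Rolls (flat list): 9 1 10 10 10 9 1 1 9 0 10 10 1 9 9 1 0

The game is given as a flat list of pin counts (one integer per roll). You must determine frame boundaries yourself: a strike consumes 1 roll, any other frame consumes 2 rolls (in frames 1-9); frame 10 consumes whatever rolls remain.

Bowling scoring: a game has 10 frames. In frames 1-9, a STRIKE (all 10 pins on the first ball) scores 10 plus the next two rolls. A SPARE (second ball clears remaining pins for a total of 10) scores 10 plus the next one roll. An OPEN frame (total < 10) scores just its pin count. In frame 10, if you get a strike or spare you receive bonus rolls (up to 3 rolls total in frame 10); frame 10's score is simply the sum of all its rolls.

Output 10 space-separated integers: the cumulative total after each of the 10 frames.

Answer: 20 50 79 99 110 120 140 160 179 189

Derivation:
Frame 1: SPARE (9+1=10). 10 + next roll (10) = 20. Cumulative: 20
Frame 2: STRIKE. 10 + next two rolls (10+10) = 30. Cumulative: 50
Frame 3: STRIKE. 10 + next two rolls (10+9) = 29. Cumulative: 79
Frame 4: STRIKE. 10 + next two rolls (9+1) = 20. Cumulative: 99
Frame 5: SPARE (9+1=10). 10 + next roll (1) = 11. Cumulative: 110
Frame 6: SPARE (1+9=10). 10 + next roll (0) = 10. Cumulative: 120
Frame 7: SPARE (0+10=10). 10 + next roll (10) = 20. Cumulative: 140
Frame 8: STRIKE. 10 + next two rolls (1+9) = 20. Cumulative: 160
Frame 9: SPARE (1+9=10). 10 + next roll (9) = 19. Cumulative: 179
Frame 10: SPARE. Sum of all frame-10 rolls (9+1+0) = 10. Cumulative: 189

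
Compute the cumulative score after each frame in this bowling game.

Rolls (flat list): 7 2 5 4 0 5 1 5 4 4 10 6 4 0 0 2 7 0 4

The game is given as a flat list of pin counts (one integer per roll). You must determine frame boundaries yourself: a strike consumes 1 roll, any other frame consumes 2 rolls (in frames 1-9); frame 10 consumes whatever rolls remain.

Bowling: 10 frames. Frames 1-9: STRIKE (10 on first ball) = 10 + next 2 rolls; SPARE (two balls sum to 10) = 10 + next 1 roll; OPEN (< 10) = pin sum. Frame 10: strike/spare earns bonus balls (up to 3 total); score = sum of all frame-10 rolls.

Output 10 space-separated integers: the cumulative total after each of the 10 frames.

Answer: 9 18 23 29 37 57 67 67 76 80

Derivation:
Frame 1: OPEN (7+2=9). Cumulative: 9
Frame 2: OPEN (5+4=9). Cumulative: 18
Frame 3: OPEN (0+5=5). Cumulative: 23
Frame 4: OPEN (1+5=6). Cumulative: 29
Frame 5: OPEN (4+4=8). Cumulative: 37
Frame 6: STRIKE. 10 + next two rolls (6+4) = 20. Cumulative: 57
Frame 7: SPARE (6+4=10). 10 + next roll (0) = 10. Cumulative: 67
Frame 8: OPEN (0+0=0). Cumulative: 67
Frame 9: OPEN (2+7=9). Cumulative: 76
Frame 10: OPEN. Sum of all frame-10 rolls (0+4) = 4. Cumulative: 80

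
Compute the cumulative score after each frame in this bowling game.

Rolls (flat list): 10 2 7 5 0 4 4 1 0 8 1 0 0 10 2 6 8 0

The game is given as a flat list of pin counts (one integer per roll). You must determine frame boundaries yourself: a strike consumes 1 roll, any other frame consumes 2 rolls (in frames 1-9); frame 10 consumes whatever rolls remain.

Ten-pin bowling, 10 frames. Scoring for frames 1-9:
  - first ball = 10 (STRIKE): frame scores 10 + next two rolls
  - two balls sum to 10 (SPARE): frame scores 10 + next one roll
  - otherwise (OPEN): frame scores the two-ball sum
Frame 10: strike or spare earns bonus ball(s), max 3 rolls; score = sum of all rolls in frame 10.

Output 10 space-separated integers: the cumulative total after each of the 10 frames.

Answer: 19 28 33 41 42 51 51 69 77 85

Derivation:
Frame 1: STRIKE. 10 + next two rolls (2+7) = 19. Cumulative: 19
Frame 2: OPEN (2+7=9). Cumulative: 28
Frame 3: OPEN (5+0=5). Cumulative: 33
Frame 4: OPEN (4+4=8). Cumulative: 41
Frame 5: OPEN (1+0=1). Cumulative: 42
Frame 6: OPEN (8+1=9). Cumulative: 51
Frame 7: OPEN (0+0=0). Cumulative: 51
Frame 8: STRIKE. 10 + next two rolls (2+6) = 18. Cumulative: 69
Frame 9: OPEN (2+6=8). Cumulative: 77
Frame 10: OPEN. Sum of all frame-10 rolls (8+0) = 8. Cumulative: 85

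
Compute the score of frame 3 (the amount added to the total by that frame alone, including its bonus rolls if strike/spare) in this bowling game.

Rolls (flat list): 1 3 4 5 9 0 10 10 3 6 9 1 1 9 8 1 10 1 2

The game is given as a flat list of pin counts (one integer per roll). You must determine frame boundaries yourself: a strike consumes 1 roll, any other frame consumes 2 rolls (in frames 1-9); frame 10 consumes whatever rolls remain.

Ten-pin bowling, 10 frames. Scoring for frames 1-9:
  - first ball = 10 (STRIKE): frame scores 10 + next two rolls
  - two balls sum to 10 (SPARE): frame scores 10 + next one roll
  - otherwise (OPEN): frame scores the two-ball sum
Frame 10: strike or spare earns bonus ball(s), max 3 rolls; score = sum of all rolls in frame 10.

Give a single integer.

Frame 1: OPEN (1+3=4). Cumulative: 4
Frame 2: OPEN (4+5=9). Cumulative: 13
Frame 3: OPEN (9+0=9). Cumulative: 22
Frame 4: STRIKE. 10 + next two rolls (10+3) = 23. Cumulative: 45
Frame 5: STRIKE. 10 + next two rolls (3+6) = 19. Cumulative: 64

Answer: 9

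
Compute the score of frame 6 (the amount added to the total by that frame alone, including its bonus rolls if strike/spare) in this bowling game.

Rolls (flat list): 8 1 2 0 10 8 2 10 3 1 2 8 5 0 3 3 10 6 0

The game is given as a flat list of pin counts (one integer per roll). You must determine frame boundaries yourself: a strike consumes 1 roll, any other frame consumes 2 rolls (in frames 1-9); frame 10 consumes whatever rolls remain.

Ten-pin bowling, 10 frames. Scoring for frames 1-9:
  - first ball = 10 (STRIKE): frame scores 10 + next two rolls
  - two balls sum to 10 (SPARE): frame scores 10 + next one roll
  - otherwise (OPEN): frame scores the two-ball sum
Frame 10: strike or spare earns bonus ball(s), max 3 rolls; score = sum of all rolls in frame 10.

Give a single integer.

Answer: 4

Derivation:
Frame 1: OPEN (8+1=9). Cumulative: 9
Frame 2: OPEN (2+0=2). Cumulative: 11
Frame 3: STRIKE. 10 + next two rolls (8+2) = 20. Cumulative: 31
Frame 4: SPARE (8+2=10). 10 + next roll (10) = 20. Cumulative: 51
Frame 5: STRIKE. 10 + next two rolls (3+1) = 14. Cumulative: 65
Frame 6: OPEN (3+1=4). Cumulative: 69
Frame 7: SPARE (2+8=10). 10 + next roll (5) = 15. Cumulative: 84
Frame 8: OPEN (5+0=5). Cumulative: 89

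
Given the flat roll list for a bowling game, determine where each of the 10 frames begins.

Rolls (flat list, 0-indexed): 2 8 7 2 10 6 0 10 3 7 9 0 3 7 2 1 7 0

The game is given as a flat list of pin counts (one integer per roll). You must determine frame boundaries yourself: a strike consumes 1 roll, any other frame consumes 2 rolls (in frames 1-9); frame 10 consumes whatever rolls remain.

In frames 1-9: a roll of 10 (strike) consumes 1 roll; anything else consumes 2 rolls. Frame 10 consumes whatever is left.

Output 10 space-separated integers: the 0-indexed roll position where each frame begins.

Answer: 0 2 4 5 7 8 10 12 14 16

Derivation:
Frame 1 starts at roll index 0: rolls=2,8 (sum=10), consumes 2 rolls
Frame 2 starts at roll index 2: rolls=7,2 (sum=9), consumes 2 rolls
Frame 3 starts at roll index 4: roll=10 (strike), consumes 1 roll
Frame 4 starts at roll index 5: rolls=6,0 (sum=6), consumes 2 rolls
Frame 5 starts at roll index 7: roll=10 (strike), consumes 1 roll
Frame 6 starts at roll index 8: rolls=3,7 (sum=10), consumes 2 rolls
Frame 7 starts at roll index 10: rolls=9,0 (sum=9), consumes 2 rolls
Frame 8 starts at roll index 12: rolls=3,7 (sum=10), consumes 2 rolls
Frame 9 starts at roll index 14: rolls=2,1 (sum=3), consumes 2 rolls
Frame 10 starts at roll index 16: 2 remaining rolls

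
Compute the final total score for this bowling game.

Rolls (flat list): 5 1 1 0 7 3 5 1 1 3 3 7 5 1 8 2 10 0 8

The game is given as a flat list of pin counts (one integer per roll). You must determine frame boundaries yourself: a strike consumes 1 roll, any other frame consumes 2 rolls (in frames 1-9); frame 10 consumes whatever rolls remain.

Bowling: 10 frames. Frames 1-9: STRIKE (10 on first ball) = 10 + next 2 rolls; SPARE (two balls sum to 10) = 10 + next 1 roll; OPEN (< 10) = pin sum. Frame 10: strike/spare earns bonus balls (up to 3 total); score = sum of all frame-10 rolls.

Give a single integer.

Answer: 99

Derivation:
Frame 1: OPEN (5+1=6). Cumulative: 6
Frame 2: OPEN (1+0=1). Cumulative: 7
Frame 3: SPARE (7+3=10). 10 + next roll (5) = 15. Cumulative: 22
Frame 4: OPEN (5+1=6). Cumulative: 28
Frame 5: OPEN (1+3=4). Cumulative: 32
Frame 6: SPARE (3+7=10). 10 + next roll (5) = 15. Cumulative: 47
Frame 7: OPEN (5+1=6). Cumulative: 53
Frame 8: SPARE (8+2=10). 10 + next roll (10) = 20. Cumulative: 73
Frame 9: STRIKE. 10 + next two rolls (0+8) = 18. Cumulative: 91
Frame 10: OPEN. Sum of all frame-10 rolls (0+8) = 8. Cumulative: 99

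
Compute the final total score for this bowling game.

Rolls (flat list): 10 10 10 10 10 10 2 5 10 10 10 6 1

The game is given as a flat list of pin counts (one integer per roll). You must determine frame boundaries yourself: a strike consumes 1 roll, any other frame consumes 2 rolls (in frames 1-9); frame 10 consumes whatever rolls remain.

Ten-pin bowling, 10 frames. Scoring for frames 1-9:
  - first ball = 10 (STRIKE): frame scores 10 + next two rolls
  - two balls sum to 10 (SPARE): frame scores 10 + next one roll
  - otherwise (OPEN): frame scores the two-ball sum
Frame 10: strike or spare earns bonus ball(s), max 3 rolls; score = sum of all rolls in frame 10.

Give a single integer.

Frame 1: STRIKE. 10 + next two rolls (10+10) = 30. Cumulative: 30
Frame 2: STRIKE. 10 + next two rolls (10+10) = 30. Cumulative: 60
Frame 3: STRIKE. 10 + next two rolls (10+10) = 30. Cumulative: 90
Frame 4: STRIKE. 10 + next two rolls (10+10) = 30. Cumulative: 120
Frame 5: STRIKE. 10 + next two rolls (10+2) = 22. Cumulative: 142
Frame 6: STRIKE. 10 + next two rolls (2+5) = 17. Cumulative: 159
Frame 7: OPEN (2+5=7). Cumulative: 166
Frame 8: STRIKE. 10 + next two rolls (10+10) = 30. Cumulative: 196
Frame 9: STRIKE. 10 + next two rolls (10+6) = 26. Cumulative: 222
Frame 10: STRIKE. Sum of all frame-10 rolls (10+6+1) = 17. Cumulative: 239

Answer: 239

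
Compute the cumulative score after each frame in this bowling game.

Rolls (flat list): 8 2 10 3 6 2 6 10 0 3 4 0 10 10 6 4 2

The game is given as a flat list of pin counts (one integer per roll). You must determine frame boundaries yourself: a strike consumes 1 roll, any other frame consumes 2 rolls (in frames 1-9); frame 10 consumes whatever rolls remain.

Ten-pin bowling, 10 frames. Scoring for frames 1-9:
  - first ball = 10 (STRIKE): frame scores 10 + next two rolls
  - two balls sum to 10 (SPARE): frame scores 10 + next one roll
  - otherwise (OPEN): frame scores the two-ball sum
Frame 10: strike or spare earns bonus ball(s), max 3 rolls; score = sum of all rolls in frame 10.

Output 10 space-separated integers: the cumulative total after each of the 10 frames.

Frame 1: SPARE (8+2=10). 10 + next roll (10) = 20. Cumulative: 20
Frame 2: STRIKE. 10 + next two rolls (3+6) = 19. Cumulative: 39
Frame 3: OPEN (3+6=9). Cumulative: 48
Frame 4: OPEN (2+6=8). Cumulative: 56
Frame 5: STRIKE. 10 + next two rolls (0+3) = 13. Cumulative: 69
Frame 6: OPEN (0+3=3). Cumulative: 72
Frame 7: OPEN (4+0=4). Cumulative: 76
Frame 8: STRIKE. 10 + next two rolls (10+6) = 26. Cumulative: 102
Frame 9: STRIKE. 10 + next two rolls (6+4) = 20. Cumulative: 122
Frame 10: SPARE. Sum of all frame-10 rolls (6+4+2) = 12. Cumulative: 134

Answer: 20 39 48 56 69 72 76 102 122 134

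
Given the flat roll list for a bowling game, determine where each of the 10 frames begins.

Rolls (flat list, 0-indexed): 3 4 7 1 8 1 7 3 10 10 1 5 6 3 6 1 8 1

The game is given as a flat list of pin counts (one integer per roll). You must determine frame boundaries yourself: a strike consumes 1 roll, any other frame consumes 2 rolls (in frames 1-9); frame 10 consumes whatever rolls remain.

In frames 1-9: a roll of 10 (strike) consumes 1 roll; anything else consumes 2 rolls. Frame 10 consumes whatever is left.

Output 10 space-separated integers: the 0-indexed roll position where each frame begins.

Answer: 0 2 4 6 8 9 10 12 14 16

Derivation:
Frame 1 starts at roll index 0: rolls=3,4 (sum=7), consumes 2 rolls
Frame 2 starts at roll index 2: rolls=7,1 (sum=8), consumes 2 rolls
Frame 3 starts at roll index 4: rolls=8,1 (sum=9), consumes 2 rolls
Frame 4 starts at roll index 6: rolls=7,3 (sum=10), consumes 2 rolls
Frame 5 starts at roll index 8: roll=10 (strike), consumes 1 roll
Frame 6 starts at roll index 9: roll=10 (strike), consumes 1 roll
Frame 7 starts at roll index 10: rolls=1,5 (sum=6), consumes 2 rolls
Frame 8 starts at roll index 12: rolls=6,3 (sum=9), consumes 2 rolls
Frame 9 starts at roll index 14: rolls=6,1 (sum=7), consumes 2 rolls
Frame 10 starts at roll index 16: 2 remaining rolls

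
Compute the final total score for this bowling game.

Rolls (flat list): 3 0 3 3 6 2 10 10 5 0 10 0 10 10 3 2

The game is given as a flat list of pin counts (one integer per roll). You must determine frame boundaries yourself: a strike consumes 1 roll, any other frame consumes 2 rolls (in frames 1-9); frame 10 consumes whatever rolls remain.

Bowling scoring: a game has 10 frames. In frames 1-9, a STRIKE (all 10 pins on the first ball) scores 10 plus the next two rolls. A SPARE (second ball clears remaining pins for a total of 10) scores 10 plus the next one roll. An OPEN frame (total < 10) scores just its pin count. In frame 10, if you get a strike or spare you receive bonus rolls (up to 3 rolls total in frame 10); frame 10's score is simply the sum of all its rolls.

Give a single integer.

Answer: 122

Derivation:
Frame 1: OPEN (3+0=3). Cumulative: 3
Frame 2: OPEN (3+3=6). Cumulative: 9
Frame 3: OPEN (6+2=8). Cumulative: 17
Frame 4: STRIKE. 10 + next two rolls (10+5) = 25. Cumulative: 42
Frame 5: STRIKE. 10 + next two rolls (5+0) = 15. Cumulative: 57
Frame 6: OPEN (5+0=5). Cumulative: 62
Frame 7: STRIKE. 10 + next two rolls (0+10) = 20. Cumulative: 82
Frame 8: SPARE (0+10=10). 10 + next roll (10) = 20. Cumulative: 102
Frame 9: STRIKE. 10 + next two rolls (3+2) = 15. Cumulative: 117
Frame 10: OPEN. Sum of all frame-10 rolls (3+2) = 5. Cumulative: 122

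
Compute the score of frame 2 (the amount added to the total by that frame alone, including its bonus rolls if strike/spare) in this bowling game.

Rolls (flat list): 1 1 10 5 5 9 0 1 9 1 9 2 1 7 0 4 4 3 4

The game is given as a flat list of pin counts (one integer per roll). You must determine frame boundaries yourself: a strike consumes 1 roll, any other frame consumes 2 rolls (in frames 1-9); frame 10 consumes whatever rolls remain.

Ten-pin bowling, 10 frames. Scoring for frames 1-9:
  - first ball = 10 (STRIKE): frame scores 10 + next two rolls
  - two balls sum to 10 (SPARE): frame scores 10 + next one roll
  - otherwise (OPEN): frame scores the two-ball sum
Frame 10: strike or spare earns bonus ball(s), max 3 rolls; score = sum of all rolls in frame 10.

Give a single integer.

Answer: 20

Derivation:
Frame 1: OPEN (1+1=2). Cumulative: 2
Frame 2: STRIKE. 10 + next two rolls (5+5) = 20. Cumulative: 22
Frame 3: SPARE (5+5=10). 10 + next roll (9) = 19. Cumulative: 41
Frame 4: OPEN (9+0=9). Cumulative: 50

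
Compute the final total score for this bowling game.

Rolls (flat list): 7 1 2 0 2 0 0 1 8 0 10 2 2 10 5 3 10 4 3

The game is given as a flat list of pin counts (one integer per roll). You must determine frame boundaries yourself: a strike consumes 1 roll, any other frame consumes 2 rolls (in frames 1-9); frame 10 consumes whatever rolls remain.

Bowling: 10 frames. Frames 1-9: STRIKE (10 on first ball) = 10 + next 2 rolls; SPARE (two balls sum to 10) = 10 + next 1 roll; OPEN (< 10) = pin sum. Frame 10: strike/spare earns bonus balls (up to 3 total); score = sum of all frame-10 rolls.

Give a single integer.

Answer: 82

Derivation:
Frame 1: OPEN (7+1=8). Cumulative: 8
Frame 2: OPEN (2+0=2). Cumulative: 10
Frame 3: OPEN (2+0=2). Cumulative: 12
Frame 4: OPEN (0+1=1). Cumulative: 13
Frame 5: OPEN (8+0=8). Cumulative: 21
Frame 6: STRIKE. 10 + next two rolls (2+2) = 14. Cumulative: 35
Frame 7: OPEN (2+2=4). Cumulative: 39
Frame 8: STRIKE. 10 + next two rolls (5+3) = 18. Cumulative: 57
Frame 9: OPEN (5+3=8). Cumulative: 65
Frame 10: STRIKE. Sum of all frame-10 rolls (10+4+3) = 17. Cumulative: 82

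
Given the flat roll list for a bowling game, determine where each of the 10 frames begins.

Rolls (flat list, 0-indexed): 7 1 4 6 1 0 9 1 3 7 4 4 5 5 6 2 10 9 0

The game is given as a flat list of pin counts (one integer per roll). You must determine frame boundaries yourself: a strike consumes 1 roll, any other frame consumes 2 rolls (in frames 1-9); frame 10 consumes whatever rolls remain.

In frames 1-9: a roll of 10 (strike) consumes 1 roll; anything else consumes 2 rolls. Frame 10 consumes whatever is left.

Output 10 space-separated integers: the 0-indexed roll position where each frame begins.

Frame 1 starts at roll index 0: rolls=7,1 (sum=8), consumes 2 rolls
Frame 2 starts at roll index 2: rolls=4,6 (sum=10), consumes 2 rolls
Frame 3 starts at roll index 4: rolls=1,0 (sum=1), consumes 2 rolls
Frame 4 starts at roll index 6: rolls=9,1 (sum=10), consumes 2 rolls
Frame 5 starts at roll index 8: rolls=3,7 (sum=10), consumes 2 rolls
Frame 6 starts at roll index 10: rolls=4,4 (sum=8), consumes 2 rolls
Frame 7 starts at roll index 12: rolls=5,5 (sum=10), consumes 2 rolls
Frame 8 starts at roll index 14: rolls=6,2 (sum=8), consumes 2 rolls
Frame 9 starts at roll index 16: roll=10 (strike), consumes 1 roll
Frame 10 starts at roll index 17: 2 remaining rolls

Answer: 0 2 4 6 8 10 12 14 16 17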